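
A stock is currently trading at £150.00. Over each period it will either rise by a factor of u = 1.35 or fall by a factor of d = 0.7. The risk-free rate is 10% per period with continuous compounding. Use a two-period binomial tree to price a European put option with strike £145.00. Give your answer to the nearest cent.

Risk-neutral probability p = (e^0.1 − 0.7)/(1.35 − 0.7) = 0.4052/0.6500 = 0.6233
Terminal stock prices: S_uu = 273.4, S_ud = 141.8, S_dd = 73.5
Terminal payoffs (K − S): max(-128.4, 0) = 0, max(3.25, 0) = 3.25, max(71.5, 0) = 71.5
Node u (S = 202.5): V_u = e^(−0.1)·[0.6233·0.0000 + 0.3767·3.2500] = 1.1077
Node d (S = 105): V_d = e^(−0.1)·[0.6233·3.2500 + 0.3767·71.5000] = 26.2014
Node 0 (S = 150): V_0 = e^(−0.1)·[0.6233·1.1077 + 0.3767·26.2014] = 9.5546

£9.55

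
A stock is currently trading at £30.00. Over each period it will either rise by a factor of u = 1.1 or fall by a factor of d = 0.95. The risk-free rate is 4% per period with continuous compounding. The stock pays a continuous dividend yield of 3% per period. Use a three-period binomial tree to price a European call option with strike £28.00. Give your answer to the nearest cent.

Per-period risk-free factor R = e^0.04 = 1.0408; dividend-adjusted growth = e^(0.04−0.03) = 1.0101.
Risk-neutral probability p = (1.0101 − 0.95)/(1.1 − 0.95) = 0.0601/0.1500 = 0.4003
Terminal stock prices: S_uuu = 39.93, S_uud = 34.48, S_udd = 29.78, S_ddd = 25.72
Terminal payoffs (S − K): max(11.93, 0) = 11.93, max(6.485, 0) = 6.485, max(1.782, 0) = 1.782, max(-2.279, 0) = 0
Node uu (S = 36.3): V_uu = e^(−0.04)·[0.4003·11.9300 + 0.5997·6.4850] = 8.3251
Node ud (S = 31.35): V_ud = e^(−0.04)·[0.4003·6.4850 + 0.5997·1.7825] = 3.5214
Node dd (S = 27.07): V_dd = e^(−0.04)·[0.4003·1.7825 + 0.5997·0.0000] = 0.6856
Node u (S = 33): V_u = e^(−0.04)·[0.4003·8.3251 + 0.5997·3.5214] = 5.2310
Node d (S = 28.5): V_d = e^(−0.04)·[0.4003·3.5214 + 0.5997·0.6856] = 1.7495
Node 0 (S = 30): V_0 = e^(−0.04)·[0.4003·5.2310 + 0.5997·1.7495] = 3.0200

£3.02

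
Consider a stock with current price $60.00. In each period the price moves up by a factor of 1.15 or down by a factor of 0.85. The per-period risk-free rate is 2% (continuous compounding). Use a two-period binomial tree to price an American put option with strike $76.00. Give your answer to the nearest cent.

Risk-neutral probability p = (e^0.02 − 0.85)/(1.15 − 0.85) = 0.1702/0.3000 = 0.5673
Terminal stock prices: S_uu = 79.35, S_ud = 58.65, S_dd = 43.35
Terminal payoffs (K − S): max(-3.35, 0) = 0, max(17.35, 0) = 17.35, max(32.65, 0) = 32.65
Node u (S = 69): continuation = e^(−0.02)·[0.5673·0.0000 + 0.4327·17.3500] = 7.3580; exercise value = 7.0000 ≤ continuation, so V_u = 7.3580
Node d (S = 51): continuation = e^(−0.02)·[0.5673·17.3500 + 0.4327·32.6500] = 23.4951; exercise value = 25.0000 > continuation, so V_d = 25.0000 (exercise)
Node 0 (S = 60): continuation = e^(−0.02)·[0.5673·7.3580 + 0.4327·25.0000] = 14.6942; exercise value = 16.0000 > continuation, so V_0 = 16.0000 (exercise)

$16.00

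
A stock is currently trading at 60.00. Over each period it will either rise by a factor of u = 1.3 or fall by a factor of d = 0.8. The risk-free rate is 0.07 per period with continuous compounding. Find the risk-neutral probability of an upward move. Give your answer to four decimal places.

Risk-neutral probability p = (e^0.07 − 0.8)/(1.3 − 0.8) = 0.2725/0.5000 = 0.5450

p = 0.5450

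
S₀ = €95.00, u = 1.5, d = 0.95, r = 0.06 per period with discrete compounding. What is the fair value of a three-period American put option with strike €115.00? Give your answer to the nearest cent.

€20.00

Risk-neutral probability p = (1 + 0.06 − 0.95)/(1.5 − 0.95) = 0.1100/0.5500 = 0.2000
Terminal stock prices: S_uuu = 320.6, S_uud = 203.1, S_udd = 128.6, S_ddd = 81.45
Terminal payoffs (K − S): max(-205.6, 0) = 0, max(-88.06, 0) = 0, max(-13.61, 0) = 0, max(33.55, 0) = 33.55
Node uu (S = 213.8): continuation = 1/1.06·[0.2000·0.0000 + 0.8000·0.0000] = 0.0000; exercise value = 0.0000 ≤ continuation, so V_uu = 0.0000
Node ud (S = 135.4): continuation = 1/1.06·[0.2000·0.0000 + 0.8000·0.0000] = 0.0000; exercise value = 0.0000 ≤ continuation, so V_ud = 0.0000
Node dd (S = 85.74): continuation = 1/1.06·[0.2000·0.0000 + 0.8000·33.5494] = 25.3203; exercise value = 29.2625 > continuation, so V_dd = 29.2625 (exercise)
Node u (S = 142.5): continuation = 1/1.06·[0.2000·0.0000 + 0.8000·0.0000] = 0.0000; exercise value = 0.0000 ≤ continuation, so V_u = 0.0000
Node d (S = 90.25): continuation = 1/1.06·[0.2000·0.0000 + 0.8000·29.2625] = 22.0849; exercise value = 24.7500 > continuation, so V_d = 24.7500 (exercise)
Node 0 (S = 95): continuation = 1/1.06·[0.2000·0.0000 + 0.8000·24.7500] = 18.6792; exercise value = 20.0000 > continuation, so V_0 = 20.0000 (exercise)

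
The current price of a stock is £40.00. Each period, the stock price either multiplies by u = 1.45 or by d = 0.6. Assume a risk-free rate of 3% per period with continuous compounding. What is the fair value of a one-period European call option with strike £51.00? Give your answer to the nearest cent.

£3.44

Risk-neutral probability p = (e^0.03 − 0.6)/(1.45 − 0.6) = 0.4305/0.8500 = 0.5064
Terminal stock prices: S_u = 58, S_d = 24
Terminal payoffs (S − K): max(7, 0) = 7, max(-27, 0) = 0
Node 0 (S = 40): V_0 = e^(−0.03)·[0.5064·7.0000 + 0.4936·0.0000] = 3.4402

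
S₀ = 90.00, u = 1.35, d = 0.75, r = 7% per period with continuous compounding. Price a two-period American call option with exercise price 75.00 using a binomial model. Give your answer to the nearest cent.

29.33

Risk-neutral probability p = (e^0.07 − 0.75)/(1.35 − 0.75) = 0.3225/0.6000 = 0.5375
Terminal stock prices: S_uu = 164, S_ud = 91.13, S_dd = 50.62
Terminal payoffs (S − K): max(89.03, 0) = 89.03, max(16.13, 0) = 16.13, max(-24.38, 0) = 0
Node u (S = 121.5): continuation = e^(−0.07)·[0.5375·89.0250 + 0.4625·16.1250] = 51.5705; exercise value = 46.5000 ≤ continuation, so V_u = 51.5705
Node d (S = 67.5): continuation = e^(−0.07)·[0.5375·16.1250 + 0.4625·0.0000] = 8.0814; exercise value = 0.0000 ≤ continuation, so V_d = 8.0814
Node 0 (S = 90): continuation = e^(−0.07)·[0.5375·51.5705 + 0.4625·8.0814] = 29.3307; exercise value = 15.0000 ≤ continuation, so V_0 = 29.3307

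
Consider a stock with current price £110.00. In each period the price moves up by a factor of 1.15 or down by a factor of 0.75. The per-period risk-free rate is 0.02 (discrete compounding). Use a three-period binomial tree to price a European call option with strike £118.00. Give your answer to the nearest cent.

Risk-neutral probability p = (1 + 0.02 − 0.75)/(1.15 − 0.75) = 0.2700/0.4000 = 0.6750
Terminal stock prices: S_uuu = 167.3, S_uud = 109.1, S_udd = 71.16, S_ddd = 46.41
Terminal payoffs (S − K): max(49.3, 0) = 49.3, max(-8.894, 0) = 0, max(-46.84, 0) = 0, max(-71.59, 0) = 0
Node uu (S = 145.5): V_uu = 1/1.02·[0.6750·49.2962 + 0.3250·0.0000] = 32.6225
Node ud (S = 94.87): V_ud = 1/1.02·[0.6750·0.0000 + 0.3250·0.0000] = 0.0000
Node dd (S = 61.88): V_dd = 1/1.02·[0.6750·0.0000 + 0.3250·0.0000] = 0.0000
Node u (S = 126.5): V_u = 1/1.02·[0.6750·32.6225 + 0.3250·0.0000] = 21.5884
Node d (S = 82.5): V_d = 1/1.02·[0.6750·0.0000 + 0.3250·0.0000] = 0.0000
Node 0 (S = 110): V_0 = 1/1.02·[0.6750·21.5884 + 0.3250·0.0000] = 14.2865

£14.29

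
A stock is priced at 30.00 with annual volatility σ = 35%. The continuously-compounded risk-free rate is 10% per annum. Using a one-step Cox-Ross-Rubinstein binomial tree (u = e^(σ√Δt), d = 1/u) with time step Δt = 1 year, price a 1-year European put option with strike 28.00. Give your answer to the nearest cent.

2.73

CRR parameters: u = e^(σ√Δt) = e^(0.35·√1) = 1.4191, d = 1/u = 0.7047
Per-period rate: rΔt = 0.1·1 = 0.1, so R = e^0.1 = 1.1052
Risk-neutral probability p = (e^0.1 − 0.7047)/(1.4191 − 0.7047) = 0.4005/0.7144 = 0.5606
Terminal stock prices: S_u = 42.57, S_d = 21.14
Terminal payoffs (K − S): max(-14.57, 0) = 0, max(6.859, 0) = 6.859
Node 0 (S = 30): V_0 = e^(−0.1)·[0.5606·0.0000 + 0.4394·6.8594] = 2.7272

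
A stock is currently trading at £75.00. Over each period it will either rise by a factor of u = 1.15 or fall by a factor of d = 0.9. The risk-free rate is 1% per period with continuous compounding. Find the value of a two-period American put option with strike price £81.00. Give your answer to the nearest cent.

£8.30

Risk-neutral probability p = (e^0.01 − 0.9)/(1.15 − 0.9) = 0.1101/0.2500 = 0.4402
Terminal stock prices: S_uu = 99.19, S_ud = 77.62, S_dd = 60.75
Terminal payoffs (K − S): max(-18.19, 0) = 0, max(3.375, 0) = 3.375, max(20.25, 0) = 20.25
Node u (S = 86.25): continuation = e^(−0.01)·[0.4402·0.0000 + 0.5598·3.3750] = 1.8705; exercise value = 0.0000 ≤ continuation, so V_u = 1.8705
Node d (S = 67.5): continuation = e^(−0.01)·[0.4402·3.3750 + 0.5598·20.2500] = 12.6940; exercise value = 13.5000 > continuation, so V_d = 13.5000 (exercise)
Node 0 (S = 75): continuation = e^(−0.01)·[0.4402·1.8705 + 0.5598·13.5000] = 8.2973; exercise value = 6.0000 ≤ continuation, so V_0 = 8.2973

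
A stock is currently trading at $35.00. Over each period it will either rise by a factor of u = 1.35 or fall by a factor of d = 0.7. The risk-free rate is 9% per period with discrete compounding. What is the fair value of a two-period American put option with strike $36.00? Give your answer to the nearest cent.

Risk-neutral probability p = (1 + 0.09 − 0.7)/(1.35 − 0.7) = 0.3900/0.6500 = 0.6000
Terminal stock prices: S_uu = 63.79, S_ud = 33.07, S_dd = 17.15
Terminal payoffs (K − S): max(-27.79, 0) = 0, max(2.925, 0) = 2.925, max(18.85, 0) = 18.85
Node u (S = 47.25): continuation = 1/1.09·[0.6000·0.0000 + 0.4000·2.9250] = 1.0734; exercise value = 0.0000 ≤ continuation, so V_u = 1.0734
Node d (S = 24.5): continuation = 1/1.09·[0.6000·2.9250 + 0.4000·18.8500] = 8.5275; exercise value = 11.5000 > continuation, so V_d = 11.5000 (exercise)
Node 0 (S = 35): continuation = 1/1.09·[0.6000·1.0734 + 0.4000·11.5000] = 4.8110; exercise value = 1.0000 ≤ continuation, so V_0 = 4.8110

$4.81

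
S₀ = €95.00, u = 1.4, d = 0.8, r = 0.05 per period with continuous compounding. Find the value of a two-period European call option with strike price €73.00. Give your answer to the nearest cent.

€32.68

Risk-neutral probability p = (e^0.05 − 0.8)/(1.4 − 0.8) = 0.2513/0.6000 = 0.4188
Terminal stock prices: S_uu = 186.2, S_ud = 106.4, S_dd = 60.8
Terminal payoffs (S − K): max(113.2, 0) = 113.2, max(33.4, 0) = 33.4, max(-12.2, 0) = 0
Node u (S = 133): V_u = e^(−0.05)·[0.4188·113.2000 + 0.5812·33.4000] = 63.5603
Node d (S = 76): V_d = e^(−0.05)·[0.4188·33.4000 + 0.5812·0.0000] = 13.3052
Node 0 (S = 95): V_0 = e^(−0.05)·[0.4188·63.5603 + 0.5812·13.3052] = 32.6760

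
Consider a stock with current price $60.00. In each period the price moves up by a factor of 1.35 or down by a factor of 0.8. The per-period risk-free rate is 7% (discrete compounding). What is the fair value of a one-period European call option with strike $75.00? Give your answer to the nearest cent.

$2.75

Risk-neutral probability p = (1 + 0.07 − 0.8)/(1.35 − 0.8) = 0.2700/0.5500 = 0.4909
Terminal stock prices: S_u = 81, S_d = 48
Terminal payoffs (S − K): max(6, 0) = 6, max(-27, 0) = 0
Node 0 (S = 60): V_0 = 1/1.07·[0.4909·6.0000 + 0.5091·0.0000] = 2.7528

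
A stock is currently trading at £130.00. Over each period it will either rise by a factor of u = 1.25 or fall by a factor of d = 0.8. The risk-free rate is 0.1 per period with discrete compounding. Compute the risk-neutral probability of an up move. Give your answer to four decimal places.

Risk-neutral probability p = (1 + 0.1 − 0.8)/(1.25 − 0.8) = 0.3000/0.4500 = 0.6667

p = 0.6667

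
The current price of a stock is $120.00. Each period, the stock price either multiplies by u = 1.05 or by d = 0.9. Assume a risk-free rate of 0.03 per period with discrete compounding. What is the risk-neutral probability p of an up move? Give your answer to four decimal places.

Risk-neutral probability p = (1 + 0.03 − 0.9)/(1.05 − 0.9) = 0.1300/0.1500 = 0.8667

p = 0.8667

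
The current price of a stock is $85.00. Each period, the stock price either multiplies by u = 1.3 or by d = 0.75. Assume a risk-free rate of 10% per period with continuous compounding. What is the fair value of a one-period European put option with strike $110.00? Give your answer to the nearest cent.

Risk-neutral probability p = (e^0.1 − 0.75)/(1.3 − 0.75) = 0.3552/0.5500 = 0.6458
Terminal stock prices: S_u = 110.5, S_d = 63.75
Terminal payoffs (K − S): max(-0.5, 0) = 0, max(46.25, 0) = 46.25
Node 0 (S = 85): V_0 = e^(−0.1)·[0.6458·0.0000 + 0.3542·46.2500] = 14.8243

$14.82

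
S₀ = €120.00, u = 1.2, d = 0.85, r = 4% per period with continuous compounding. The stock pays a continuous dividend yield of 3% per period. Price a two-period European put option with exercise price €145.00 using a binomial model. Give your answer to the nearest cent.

Per-period risk-free factor R = e^0.04 = 1.0408; dividend-adjusted growth = e^(0.04−0.03) = 1.0101.
Risk-neutral probability p = (1.0101 − 0.85)/(1.2 − 0.85) = 0.1601/0.3500 = 0.4573
Terminal stock prices: S_uu = 172.8, S_ud = 122.4, S_dd = 86.7
Terminal payoffs (K − S): max(-27.8, 0) = 0, max(22.6, 0) = 22.6, max(58.3, 0) = 58.3
Node u (S = 144): V_u = e^(−0.04)·[0.4573·0.0000 + 0.5427·22.6000] = 11.7844
Node d (S = 102): V_d = e^(−0.04)·[0.4573·22.6000 + 0.5427·58.3000] = 40.3290
Node 0 (S = 120): V_0 = e^(−0.04)·[0.4573·11.7844 + 0.5427·40.3290] = 26.2065

€26.21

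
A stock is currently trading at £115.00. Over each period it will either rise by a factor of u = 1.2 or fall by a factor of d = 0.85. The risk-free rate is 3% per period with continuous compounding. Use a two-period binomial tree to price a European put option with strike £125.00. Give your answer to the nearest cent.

Risk-neutral probability p = (e^0.03 − 0.85)/(1.2 − 0.85) = 0.1805/0.3500 = 0.5156
Terminal stock prices: S_uu = 165.6, S_ud = 117.3, S_dd = 83.09
Terminal payoffs (K − S): max(-40.6, 0) = 0, max(7.7, 0) = 7.7, max(41.91, 0) = 41.91
Node u (S = 138): V_u = e^(−0.03)·[0.5156·0.0000 + 0.4844·7.7000] = 3.6198
Node d (S = 97.75): V_d = e^(−0.03)·[0.5156·7.7000 + 0.4844·41.9125] = 23.5557
Node 0 (S = 115): V_0 = e^(−0.03)·[0.5156·3.6198 + 0.4844·23.5557] = 12.8846

£12.88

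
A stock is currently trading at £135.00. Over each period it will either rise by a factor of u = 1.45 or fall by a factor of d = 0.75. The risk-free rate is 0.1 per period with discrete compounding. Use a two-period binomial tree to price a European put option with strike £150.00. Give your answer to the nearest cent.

£16.62

Risk-neutral probability p = (1 + 0.1 − 0.75)/(1.45 − 0.75) = 0.3500/0.7000 = 0.5000
Terminal stock prices: S_uu = 283.8, S_ud = 146.8, S_dd = 75.94
Terminal payoffs (K − S): max(-133.8, 0) = 0, max(3.188, 0) = 3.188, max(74.06, 0) = 74.06
Node u (S = 195.8): V_u = 1/1.1·[0.5000·0.0000 + 0.5000·3.1875] = 1.4489
Node d (S = 101.2): V_d = 1/1.1·[0.5000·3.1875 + 0.5000·74.0625] = 35.1136
Node 0 (S = 135): V_0 = 1/1.1·[0.5000·1.4489 + 0.5000·35.1136] = 16.6193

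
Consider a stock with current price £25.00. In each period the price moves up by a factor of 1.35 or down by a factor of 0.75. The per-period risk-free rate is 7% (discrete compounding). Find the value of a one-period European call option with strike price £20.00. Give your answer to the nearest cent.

Risk-neutral probability p = (1 + 0.07 − 0.75)/(1.35 − 0.75) = 0.3200/0.6000 = 0.5333
Terminal stock prices: S_u = 33.75, S_d = 18.75
Terminal payoffs (S − K): max(13.75, 0) = 13.75, max(-1.25, 0) = 0
Node 0 (S = 25): V_0 = 1/1.07·[0.5333·13.7500 + 0.4667·0.0000] = 6.8536

£6.85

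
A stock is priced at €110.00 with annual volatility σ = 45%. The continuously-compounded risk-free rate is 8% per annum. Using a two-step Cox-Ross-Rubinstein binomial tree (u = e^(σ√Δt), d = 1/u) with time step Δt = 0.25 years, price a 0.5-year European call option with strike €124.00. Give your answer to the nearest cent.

€11.12

CRR parameters: u = e^(σ√Δt) = e^(0.45·√0.25) = 1.2523, d = 1/u = 0.7985
Per-period rate: rΔt = 0.08·0.25 = 0.02, so R = e^0.02 = 1.0202
Risk-neutral probability p = (e^0.02 − 0.7985)/(1.2523 − 0.7985) = 0.2217/0.4538 = 0.4885
Terminal stock prices: S_uu = 172.5, S_ud = 110, S_dd = 70.14
Terminal payoffs (S − K): max(48.51, 0) = 48.51, max(-14, 0) = 0, max(-53.86, 0) = 0
Node u (S = 137.8): V_u = e^(−0.02)·[0.4885·48.5143 + 0.5115·0.0000] = 23.2300
Node d (S = 87.84): V_d = e^(−0.02)·[0.4885·0.0000 + 0.5115·0.0000] = 0.0000
Node 0 (S = 110): V_0 = e^(−0.02)·[0.4885·23.2300 + 0.5115·0.0000] = 11.1232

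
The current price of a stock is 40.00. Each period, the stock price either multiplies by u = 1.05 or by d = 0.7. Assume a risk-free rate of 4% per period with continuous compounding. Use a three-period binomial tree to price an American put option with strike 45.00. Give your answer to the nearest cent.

Risk-neutral probability p = (e^0.04 − 0.7)/(1.05 − 0.7) = 0.3408/0.3500 = 0.9737
Terminal stock prices: S_uuu = 46.31, S_uud = 30.87, S_udd = 20.58, S_ddd = 13.72
Terminal payoffs (K − S): max(-1.305, 0) = 0, max(14.13, 0) = 14.13, max(24.42, 0) = 24.42, max(31.28, 0) = 31.28
Node uu (S = 44.1): continuation = e^(−0.04)·[0.9737·0.0000 + 0.0263·14.1300] = 0.3564; exercise value = 0.9000 > continuation, so V_uu = 0.9000 (exercise)
Node ud (S = 29.4): continuation = e^(−0.04)·[0.9737·14.1300 + 0.0263·24.4200] = 13.8355; exercise value = 15.6000 > continuation, so V_ud = 15.6000 (exercise)
Node dd (S = 19.6): continuation = e^(−0.04)·[0.9737·24.4200 + 0.0263·31.2800] = 23.6355; exercise value = 25.4000 > continuation, so V_dd = 25.4000 (exercise)
Node u (S = 42): continuation = e^(−0.04)·[0.9737·0.9000 + 0.0263·15.6000] = 1.2355; exercise value = 3.0000 > continuation, so V_u = 3.0000 (exercise)
Node d (S = 28): continuation = e^(−0.04)·[0.9737·15.6000 + 0.0263·25.4000] = 15.2355; exercise value = 17.0000 > continuation, so V_d = 17.0000 (exercise)
Node 0 (S = 40): continuation = e^(−0.04)·[0.9737·3.0000 + 0.0263·17.0000] = 3.2355; exercise value = 5.0000 > continuation, so V_0 = 5.0000 (exercise)

5.00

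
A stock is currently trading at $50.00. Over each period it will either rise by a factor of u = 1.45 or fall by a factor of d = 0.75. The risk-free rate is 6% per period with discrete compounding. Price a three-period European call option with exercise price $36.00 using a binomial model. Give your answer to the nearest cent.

Risk-neutral probability p = (1 + 0.06 − 0.75)/(1.45 − 0.75) = 0.3100/0.7000 = 0.4429
Terminal stock prices: S_uuu = 152.4, S_uud = 78.84, S_udd = 40.78, S_ddd = 21.09
Terminal payoffs (S − K): max(116.4, 0) = 116.4, max(42.84, 0) = 42.84, max(4.781, 0) = 4.781, max(-14.91, 0) = 0
Node uu (S = 105.1): V_uu = 1/1.06·[0.4429·116.4313 + 0.5571·42.8438] = 71.1627
Node ud (S = 54.38): V_ud = 1/1.06·[0.4429·42.8438 + 0.5571·4.7812] = 20.4127
Node dd (S = 28.12): V_dd = 1/1.06·[0.4429·4.7812 + 0.5571·0.0000] = 1.9976
Node u (S = 72.5): V_u = 1/1.06·[0.4429·71.1627 + 0.5571·20.4127] = 40.4601
Node d (S = 37.5): V_d = 1/1.06·[0.4429·20.4127 + 0.5571·1.9976] = 9.5782
Node 0 (S = 50): V_0 = 1/1.06·[0.4429·40.4601 + 0.5571·9.5782] = 21.9382

$21.94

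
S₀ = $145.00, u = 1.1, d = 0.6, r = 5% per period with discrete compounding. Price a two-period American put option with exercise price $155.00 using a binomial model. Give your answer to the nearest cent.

Risk-neutral probability p = (1 + 0.05 − 0.6)/(1.1 − 0.6) = 0.4500/0.5000 = 0.9000
Terminal stock prices: S_uu = 175.5, S_ud = 95.7, S_dd = 52.2
Terminal payoffs (K − S): max(-20.45, 0) = 0, max(59.3, 0) = 59.3, max(102.8, 0) = 102.8
Node u (S = 159.5): continuation = 1/1.05·[0.9000·0.0000 + 0.1000·59.3000] = 5.6476; exercise value = 0.0000 ≤ continuation, so V_u = 5.6476
Node d (S = 87): continuation = 1/1.05·[0.9000·59.3000 + 0.1000·102.8000] = 60.6190; exercise value = 68.0000 > continuation, so V_d = 68.0000 (exercise)
Node 0 (S = 145): continuation = 1/1.05·[0.9000·5.6476 + 0.1000·68.0000] = 11.3170; exercise value = 10.0000 ≤ continuation, so V_0 = 11.3170

$11.32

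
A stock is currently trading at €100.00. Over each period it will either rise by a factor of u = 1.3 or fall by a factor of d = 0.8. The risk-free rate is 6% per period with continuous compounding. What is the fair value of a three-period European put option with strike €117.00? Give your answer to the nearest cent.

€16.00

Risk-neutral probability p = (e^0.06 − 0.8)/(1.3 − 0.8) = 0.2618/0.5000 = 0.5237
Terminal stock prices: S_uuu = 219.7, S_uud = 135.2, S_udd = 83.2, S_ddd = 51.2
Terminal payoffs (K − S): max(-102.7, 0) = 0, max(-18.2, 0) = 0, max(33.8, 0) = 33.8, max(65.8, 0) = 65.8
Node uu (S = 169): V_uu = e^(−0.06)·[0.5237·0.0000 + 0.4763·0.0000] = 0.0000
Node ud (S = 104): V_ud = e^(−0.06)·[0.5237·0.0000 + 0.4763·33.8000] = 15.1623
Node dd (S = 64): V_dd = e^(−0.06)·[0.5237·33.8000 + 0.4763·65.8000] = 46.1865
Node u (S = 130): V_u = e^(−0.06)·[0.5237·0.0000 + 0.4763·15.1623] = 6.8016
Node d (S = 80): V_d = e^(−0.06)·[0.5237·15.1623 + 0.4763·46.1865] = 28.1964
Node 0 (S = 100): V_0 = e^(−0.06)·[0.5237·6.8016 + 0.4763·28.1964] = 16.0029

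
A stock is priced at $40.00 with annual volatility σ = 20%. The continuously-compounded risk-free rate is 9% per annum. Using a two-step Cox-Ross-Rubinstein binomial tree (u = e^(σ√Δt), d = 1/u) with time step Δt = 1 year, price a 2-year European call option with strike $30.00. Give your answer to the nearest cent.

$15.21

CRR parameters: u = e^(σ√Δt) = e^(0.2·√1) = 1.2214, d = 1/u = 0.8187
Per-period rate: rΔt = 0.09·1 = 0.09, so R = e^0.09 = 1.0942
Risk-neutral probability p = (e^0.09 − 0.8187)/(1.2214 − 0.8187) = 0.2754/0.4027 = 0.6840
Terminal stock prices: S_uu = 59.67, S_ud = 40, S_dd = 26.81
Terminal payoffs (S − K): max(29.67, 0) = 29.67, max(10, 0) = 10, max(-3.187, 0) = 0
Node u (S = 48.86): V_u = e^(−0.09)·[0.6840·29.6730 + 0.3160·10.0000] = 21.4382
Node d (S = 32.75): V_d = e^(−0.09)·[0.6840·10.0000 + 0.3160·0.0000] = 6.2516
Node 0 (S = 40): V_0 = e^(−0.09)·[0.6840·21.4382 + 0.3160·6.2516] = 15.2077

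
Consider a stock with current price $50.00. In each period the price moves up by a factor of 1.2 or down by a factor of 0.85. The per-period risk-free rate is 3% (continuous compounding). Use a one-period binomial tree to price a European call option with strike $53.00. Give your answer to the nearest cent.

Risk-neutral probability p = (e^0.03 − 0.85)/(1.2 − 0.85) = 0.1805/0.3500 = 0.5156
Terminal stock prices: S_u = 60, S_d = 42.5
Terminal payoffs (S − K): max(7, 0) = 7, max(-10.5, 0) = 0
Node 0 (S = 50): V_0 = e^(−0.03)·[0.5156·7.0000 + 0.4844·0.0000] = 3.5024

$3.50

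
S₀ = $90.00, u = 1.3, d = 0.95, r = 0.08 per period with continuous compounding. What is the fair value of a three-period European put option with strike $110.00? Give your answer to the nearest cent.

Risk-neutral probability p = (e^0.08 − 0.95)/(1.3 − 0.95) = 0.1333/0.3500 = 0.3808
Terminal stock prices: S_uuu = 197.7, S_uud = 144.5, S_udd = 105.6, S_ddd = 77.16
Terminal payoffs (K − S): max(-87.73, 0) = 0, max(-34.5, 0) = 0, max(4.407, 0) = 4.407, max(32.84, 0) = 32.84
Node uu (S = 152.1): V_uu = e^(−0.08)·[0.3808·0.0000 + 0.6192·0.0000] = 0.0000
Node ud (S = 111.1): V_ud = e^(−0.08)·[0.3808·0.0000 + 0.6192·4.4075] = 2.5192
Node dd (S = 81.22): V_dd = e^(−0.08)·[0.3808·4.4075 + 0.6192·32.8363] = 20.3178
Node u (S = 117): V_u = e^(−0.08)·[0.3808·0.0000 + 0.6192·2.5192] = 1.4399
Node d (S = 85.5): V_d = e^(−0.08)·[0.3808·2.5192 + 0.6192·20.3178] = 12.4988
Node 0 (S = 90): V_0 = e^(−0.08)·[0.3808·1.4399 + 0.6192·12.4988] = 7.6502

$7.65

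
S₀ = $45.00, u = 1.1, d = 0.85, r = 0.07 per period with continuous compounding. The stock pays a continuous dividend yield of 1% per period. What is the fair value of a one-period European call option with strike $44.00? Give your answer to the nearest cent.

Per-period risk-free factor R = e^0.07 = 1.0725; dividend-adjusted growth = e^(0.07−0.01) = 1.0618.
Risk-neutral probability p = (1.0618 − 0.85)/(1.1 − 0.85) = 0.2118/0.2500 = 0.8473
Terminal stock prices: S_u = 49.5, S_d = 38.25
Terminal payoffs (S − K): max(5.5, 0) = 5.5, max(-5.75, 0) = 0
Node 0 (S = 45): V_0 = e^(−0.07)·[0.8473·5.5000 + 0.1527·0.0000] = 4.3453

$4.35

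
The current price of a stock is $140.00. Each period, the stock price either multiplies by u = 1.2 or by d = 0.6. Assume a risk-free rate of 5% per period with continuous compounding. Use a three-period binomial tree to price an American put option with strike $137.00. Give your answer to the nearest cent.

Risk-neutral probability p = (e^0.05 − 0.6)/(1.2 − 0.6) = 0.4513/0.6000 = 0.7521
Terminal stock prices: S_uuu = 241.9, S_uud = 121, S_udd = 60.48, S_ddd = 30.24
Terminal payoffs (K − S): max(-104.9, 0) = 0, max(16.04, 0) = 16.04, max(76.52, 0) = 76.52, max(106.8, 0) = 106.8
Node uu (S = 201.6): continuation = e^(−0.05)·[0.7521·0.0000 + 0.2479·16.0400] = 3.7821; exercise value = 0.0000 ≤ continuation, so V_uu = 3.7821
Node ud (S = 100.8): continuation = e^(−0.05)·[0.7521·16.0400 + 0.2479·76.5200] = 29.5184; exercise value = 36.2000 > continuation, so V_ud = 36.2000 (exercise)
Node dd (S = 50.4): continuation = e^(−0.05)·[0.7521·76.5200 + 0.2479·106.7600] = 79.9184; exercise value = 86.6000 > continuation, so V_dd = 86.6000 (exercise)
Node u (S = 168): continuation = e^(−0.05)·[0.7521·3.7821 + 0.2479·36.2000] = 11.2415; exercise value = 0.0000 ≤ continuation, so V_u = 11.2415
Node d (S = 84): continuation = e^(−0.05)·[0.7521·36.2000 + 0.2479·86.6000] = 46.3184; exercise value = 53.0000 > continuation, so V_d = 53.0000 (exercise)
Node 0 (S = 140): continuation = e^(−0.05)·[0.7521·11.2415 + 0.2479·53.0000] = 20.5396; exercise value = 0.0000 ≤ continuation, so V_0 = 20.5396

$20.54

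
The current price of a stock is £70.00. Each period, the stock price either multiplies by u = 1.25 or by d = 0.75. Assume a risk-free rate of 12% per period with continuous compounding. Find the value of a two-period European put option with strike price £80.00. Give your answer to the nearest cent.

£6.10

Risk-neutral probability p = (e^0.12 − 0.75)/(1.25 − 0.75) = 0.3775/0.5000 = 0.7550
Terminal stock prices: S_uu = 109.4, S_ud = 65.62, S_dd = 39.38
Terminal payoffs (K − S): max(-29.38, 0) = 0, max(14.38, 0) = 14.38, max(40.62, 0) = 40.62
Node u (S = 87.5): V_u = e^(−0.12)·[0.7550·0.0000 + 0.2450·14.3750] = 3.1237
Node d (S = 52.5): V_d = e^(−0.12)·[0.7550·14.3750 + 0.2450·40.6250] = 18.4536
Node 0 (S = 70): V_0 = e^(−0.12)·[0.7550·3.1237 + 0.2450·18.4536] = 6.1017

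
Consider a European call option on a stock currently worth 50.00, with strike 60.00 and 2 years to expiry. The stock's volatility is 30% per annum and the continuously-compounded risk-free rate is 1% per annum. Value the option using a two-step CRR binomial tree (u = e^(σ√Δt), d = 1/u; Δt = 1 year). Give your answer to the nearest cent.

CRR parameters: u = e^(σ√Δt) = e^(0.3·√1) = 1.3499, d = 1/u = 0.7408
Per-period rate: rΔt = 0.01·1 = 0.01, so R = e^0.01 = 1.0101
Risk-neutral probability p = (e^0.01 − 0.7408)/(1.3499 − 0.7408) = 0.2692/0.6090 = 0.4421
Terminal stock prices: S_uu = 91.11, S_ud = 50, S_dd = 27.44
Terminal payoffs (S − K): max(31.11, 0) = 31.11, max(-10, 0) = 0, max(-32.56, 0) = 0
Node u (S = 67.49): V_u = e^(−0.01)·[0.4421·31.1059 + 0.5579·0.0000] = 13.6138
Node d (S = 37.04): V_d = e^(−0.01)·[0.4421·0.0000 + 0.5579·0.0000] = 0.0000
Node 0 (S = 50): V_0 = e^(−0.01)·[0.4421·13.6138 + 0.5579·0.0000] = 5.9582

5.96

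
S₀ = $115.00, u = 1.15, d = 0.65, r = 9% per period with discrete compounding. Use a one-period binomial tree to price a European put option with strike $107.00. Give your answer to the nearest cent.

$3.55

Risk-neutral probability p = (1 + 0.09 − 0.65)/(1.15 − 0.65) = 0.4400/0.5000 = 0.8800
Terminal stock prices: S_u = 132.2, S_d = 74.75
Terminal payoffs (K − S): max(-25.25, 0) = 0, max(32.25, 0) = 32.25
Node 0 (S = 115): V_0 = 1/1.09·[0.8800·0.0000 + 0.1200·32.2500] = 3.5505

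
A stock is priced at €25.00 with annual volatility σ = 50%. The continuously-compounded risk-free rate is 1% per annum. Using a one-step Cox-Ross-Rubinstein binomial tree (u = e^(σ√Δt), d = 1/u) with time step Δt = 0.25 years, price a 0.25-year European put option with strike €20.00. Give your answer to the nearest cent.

CRR parameters: u = e^(σ√Δt) = e^(0.5·√0.25) = 1.2840, d = 1/u = 0.7788
Per-period rate: rΔt = 0.01·0.25 = 0.0025, so R = e^0.0025 = 1.0025
Risk-neutral probability p = (e^0.0025 − 0.7788)/(1.2840 − 0.7788) = 0.2237/0.5052 = 0.4428
Terminal stock prices: S_u = 32.1, S_d = 19.47
Terminal payoffs (K − S): max(-12.1, 0) = 0, max(0.53, 0) = 0.53
Node 0 (S = 25): V_0 = e^(−0.0025)·[0.4428·0.0000 + 0.5572·0.5300] = 0.2946

€0.29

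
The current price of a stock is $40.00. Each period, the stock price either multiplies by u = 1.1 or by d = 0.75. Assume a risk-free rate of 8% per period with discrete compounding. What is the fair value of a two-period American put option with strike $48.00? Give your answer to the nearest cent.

$8.00

Risk-neutral probability p = (1 + 0.08 − 0.75)/(1.1 − 0.75) = 0.3300/0.3500 = 0.9429
Terminal stock prices: S_uu = 48.4, S_ud = 33, S_dd = 22.5
Terminal payoffs (K − S): max(-0.4, 0) = 0, max(15, 0) = 15, max(25.5, 0) = 25.5
Node u (S = 44): continuation = 1/1.08·[0.9429·0.0000 + 0.0571·15.0000] = 0.7937; exercise value = 4.0000 > continuation, so V_u = 4.0000 (exercise)
Node d (S = 30): continuation = 1/1.08·[0.9429·15.0000 + 0.0571·25.5000] = 14.4444; exercise value = 18.0000 > continuation, so V_d = 18.0000 (exercise)
Node 0 (S = 40): continuation = 1/1.08·[0.9429·4.0000 + 0.0571·18.0000] = 4.4444; exercise value = 8.0000 > continuation, so V_0 = 8.0000 (exercise)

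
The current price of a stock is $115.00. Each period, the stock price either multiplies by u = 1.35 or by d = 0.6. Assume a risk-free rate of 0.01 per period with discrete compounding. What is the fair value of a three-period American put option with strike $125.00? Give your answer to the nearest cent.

Risk-neutral probability p = (1 + 0.01 − 0.6)/(1.35 − 0.6) = 0.4100/0.7500 = 0.5467
Terminal stock prices: S_uuu = 282.9, S_uud = 125.8, S_udd = 55.89, S_ddd = 24.84
Terminal payoffs (K − S): max(-157.9, 0) = 0, max(-0.7525, 0) = 0, max(69.11, 0) = 69.11, max(100.2, 0) = 100.2
Node uu (S = 209.6): continuation = 1/1.01·[0.5467·0.0000 + 0.4533·0.0000] = 0.0000; exercise value = 0.0000 ≤ continuation, so V_uu = 0.0000
Node ud (S = 93.15): continuation = 1/1.01·[0.5467·0.0000 + 0.4533·69.1100] = 31.0197; exercise value = 31.8500 > continuation, so V_ud = 31.8500 (exercise)
Node dd (S = 41.4): continuation = 1/1.01·[0.5467·69.1100 + 0.4533·100.1600] = 82.3624; exercise value = 83.6000 > continuation, so V_dd = 83.6000 (exercise)
Node u (S = 155.2): continuation = 1/1.01·[0.5467·0.0000 + 0.4533·31.8500] = 14.2957; exercise value = 0.0000 ≤ continuation, so V_u = 14.2957
Node d (S = 69): continuation = 1/1.01·[0.5467·31.8500 + 0.4533·83.6000] = 54.7624; exercise value = 56.0000 > continuation, so V_d = 56.0000 (exercise)
Node 0 (S = 115): continuation = 1/1.01·[0.5467·14.2957 + 0.4533·56.0000] = 32.8729; exercise value = 10.0000 ≤ continuation, so V_0 = 32.8729

$32.87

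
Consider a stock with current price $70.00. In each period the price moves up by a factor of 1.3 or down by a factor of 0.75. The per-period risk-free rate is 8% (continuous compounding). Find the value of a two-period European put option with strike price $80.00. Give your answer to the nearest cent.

Risk-neutral probability p = (e^0.08 − 0.75)/(1.3 − 0.75) = 0.3333/0.5500 = 0.6060
Terminal stock prices: S_uu = 118.3, S_ud = 68.25, S_dd = 39.38
Terminal payoffs (K − S): max(-38.3, 0) = 0, max(11.75, 0) = 11.75, max(40.62, 0) = 40.62
Node u (S = 91): V_u = e^(−0.08)·[0.6060·0.0000 + 0.3940·11.7500] = 4.2738
Node d (S = 52.5): V_d = e^(−0.08)·[0.6060·11.7500 + 0.3940·40.6250] = 21.3493
Node 0 (S = 70): V_0 = e^(−0.08)·[0.6060·4.2738 + 0.3940·21.3493] = 10.1561

$10.16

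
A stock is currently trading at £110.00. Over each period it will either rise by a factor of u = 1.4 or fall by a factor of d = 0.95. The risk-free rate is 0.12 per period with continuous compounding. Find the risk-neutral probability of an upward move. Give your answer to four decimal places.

p = 0.3944

Risk-neutral probability p = (e^0.12 − 0.95)/(1.4 − 0.95) = 0.1775/0.4500 = 0.3944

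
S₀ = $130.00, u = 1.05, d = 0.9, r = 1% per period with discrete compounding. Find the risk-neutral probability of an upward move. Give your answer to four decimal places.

Risk-neutral probability p = (1 + 0.01 − 0.9)/(1.05 − 0.9) = 0.1100/0.1500 = 0.7333

p = 0.7333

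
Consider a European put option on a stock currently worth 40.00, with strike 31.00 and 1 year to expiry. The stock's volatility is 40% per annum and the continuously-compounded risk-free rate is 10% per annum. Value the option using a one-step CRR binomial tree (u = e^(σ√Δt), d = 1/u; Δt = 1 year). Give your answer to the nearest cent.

1.78

CRR parameters: u = e^(σ√Δt) = e^(0.4·√1) = 1.4918, d = 1/u = 0.6703
Per-period rate: rΔt = 0.1·1 = 0.1, so R = e^0.1 = 1.1052
Risk-neutral probability p = (e^0.1 − 0.6703)/(1.4918 − 0.6703) = 0.4349/0.8215 = 0.5293
Terminal stock prices: S_u = 59.67, S_d = 26.81
Terminal payoffs (K − S): max(-28.67, 0) = 0, max(4.187, 0) = 4.187
Node 0 (S = 40): V_0 = e^(−0.1)·[0.5293·0.0000 + 0.4707·4.1872] = 1.7832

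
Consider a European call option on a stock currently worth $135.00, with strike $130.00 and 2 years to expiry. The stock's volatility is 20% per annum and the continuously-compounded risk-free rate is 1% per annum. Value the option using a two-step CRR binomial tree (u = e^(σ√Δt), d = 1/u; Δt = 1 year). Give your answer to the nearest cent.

$18.24

CRR parameters: u = e^(σ√Δt) = e^(0.2·√1) = 1.2214, d = 1/u = 0.8187
Per-period rate: rΔt = 0.01·1 = 0.01, so R = e^0.01 = 1.0101
Risk-neutral probability p = (e^0.01 − 0.8187)/(1.2214 − 0.8187) = 0.1913/0.4027 = 0.4751
Terminal stock prices: S_uu = 201.4, S_ud = 135, S_dd = 90.49
Terminal payoffs (S − K): max(71.4, 0) = 71.4, max(5, 0) = 5, max(-39.51, 0) = 0
Node u (S = 164.9): V_u = e^(−0.01)·[0.4751·71.3963 + 0.5249·5.0000] = 36.1829
Node d (S = 110.5): V_d = e^(−0.01)·[0.4751·5.0000 + 0.5249·0.0000] = 2.3520
Node 0 (S = 135): V_0 = e^(−0.01)·[0.4751·36.1829 + 0.5249·2.3520] = 18.2425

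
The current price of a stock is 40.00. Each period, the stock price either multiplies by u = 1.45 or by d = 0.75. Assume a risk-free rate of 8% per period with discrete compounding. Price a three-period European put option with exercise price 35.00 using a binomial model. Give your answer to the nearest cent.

2.87

Risk-neutral probability p = (1 + 0.08 − 0.75)/(1.45 − 0.75) = 0.3300/0.7000 = 0.4714
Terminal stock prices: S_uuu = 121.9, S_uud = 63.07, S_udd = 32.62, S_ddd = 16.88
Terminal payoffs (K − S): max(-86.94, 0) = 0, max(-28.07, 0) = 0, max(2.375, 0) = 2.375, max(18.12, 0) = 18.12
Node uu (S = 84.1): V_uu = 1/1.08·[0.4714·0.0000 + 0.5286·0.0000] = 0.0000
Node ud (S = 43.5): V_ud = 1/1.08·[0.4714·0.0000 + 0.5286·2.3750] = 1.1624
Node dd (S = 22.5): V_dd = 1/1.08·[0.4714·2.3750 + 0.5286·18.1250] = 9.9074
Node u (S = 58): V_u = 1/1.08·[0.4714·0.0000 + 0.5286·1.1624] = 0.5689
Node d (S = 30): V_d = 1/1.08·[0.4714·1.1624 + 0.5286·9.9074] = 5.3562
Node 0 (S = 40): V_0 = 1/1.08·[0.4714·0.5689 + 0.5286·5.3562] = 2.8698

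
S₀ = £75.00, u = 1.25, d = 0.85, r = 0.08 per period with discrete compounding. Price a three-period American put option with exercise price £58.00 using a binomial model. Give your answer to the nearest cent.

Risk-neutral probability p = (1 + 0.08 − 0.85)/(1.25 − 0.85) = 0.2300/0.4000 = 0.5750
Terminal stock prices: S_uuu = 146.5, S_uud = 99.61, S_udd = 67.73, S_ddd = 46.06
Terminal payoffs (K − S): max(-88.48, 0) = 0, max(-41.61, 0) = 0, max(-9.734, 0) = 0, max(11.94, 0) = 11.94
Node uu (S = 117.2): continuation = 1/1.08·[0.5750·0.0000 + 0.4250·0.0000] = 0.0000; exercise value = 0.0000 ≤ continuation, so V_uu = 0.0000
Node ud (S = 79.69): continuation = 1/1.08·[0.5750·0.0000 + 0.4250·0.0000] = 0.0000; exercise value = 0.0000 ≤ continuation, so V_ud = 0.0000
Node dd (S = 54.19): continuation = 1/1.08·[0.5750·0.0000 + 0.4250·11.9406] = 4.6989; exercise value = 3.8125 ≤ continuation, so V_dd = 4.6989
Node u (S = 93.75): continuation = 1/1.08·[0.5750·0.0000 + 0.4250·0.0000] = 0.0000; exercise value = 0.0000 ≤ continuation, so V_u = 0.0000
Node d (S = 63.75): continuation = 1/1.08·[0.5750·0.0000 + 0.4250·4.6989] = 1.8491; exercise value = 0.0000 ≤ continuation, so V_d = 1.8491
Node 0 (S = 75): continuation = 1/1.08·[0.5750·0.0000 + 0.4250·1.8491] = 0.7277; exercise value = 0.0000 ≤ continuation, so V_0 = 0.7277

£0.73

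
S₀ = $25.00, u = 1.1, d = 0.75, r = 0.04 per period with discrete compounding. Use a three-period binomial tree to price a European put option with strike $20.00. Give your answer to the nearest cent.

$0.34

Risk-neutral probability p = (1 + 0.04 − 0.75)/(1.1 − 0.75) = 0.2900/0.3500 = 0.8286
Terminal stock prices: S_uuu = 33.28, S_uud = 22.69, S_udd = 15.47, S_ddd = 10.55
Terminal payoffs (K − S): max(-13.28, 0) = 0, max(-2.688, 0) = 0, max(4.531, 0) = 4.531, max(9.453, 0) = 9.453
Node uu (S = 30.25): V_uu = 1/1.04·[0.8286·0.0000 + 0.1714·0.0000] = 0.0000
Node ud (S = 20.63): V_ud = 1/1.04·[0.8286·0.0000 + 0.1714·4.5312] = 0.7469
Node dd (S = 14.06): V_dd = 1/1.04·[0.8286·4.5312 + 0.1714·9.4531] = 5.1683
Node u (S = 27.5): V_u = 1/1.04·[0.8286·0.0000 + 0.1714·0.7469] = 0.1231
Node d (S = 18.75): V_d = 1/1.04·[0.8286·0.7469 + 0.1714·5.1683] = 1.4470
Node 0 (S = 25): V_0 = 1/1.04·[0.8286·0.1231 + 0.1714·1.4470] = 0.3366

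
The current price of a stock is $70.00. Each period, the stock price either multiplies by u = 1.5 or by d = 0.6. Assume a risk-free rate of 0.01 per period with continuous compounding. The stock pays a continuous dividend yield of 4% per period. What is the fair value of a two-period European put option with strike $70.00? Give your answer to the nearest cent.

Per-period risk-free factor R = e^0.01 = 1.0101; dividend-adjusted growth = e^(0.01−0.04) = 0.9704.
Risk-neutral probability p = (0.9704 − 0.6)/(1.5 − 0.6) = 0.3704/0.9000 = 0.4116
Terminal stock prices: S_uu = 157.5, S_ud = 63, S_dd = 25.2
Terminal payoffs (K − S): max(-87.5, 0) = 0, max(7, 0) = 7, max(44.8, 0) = 44.8
Node u (S = 105): V_u = e^(−0.01)·[0.4116·0.0000 + 0.5884·7.0000] = 4.0778
Node d (S = 42): V_d = e^(−0.01)·[0.4116·7.0000 + 0.5884·44.8000] = 28.9503
Node 0 (S = 70): V_0 = e^(−0.01)·[0.4116·4.0778 + 0.5884·28.9503] = 18.5264

$18.53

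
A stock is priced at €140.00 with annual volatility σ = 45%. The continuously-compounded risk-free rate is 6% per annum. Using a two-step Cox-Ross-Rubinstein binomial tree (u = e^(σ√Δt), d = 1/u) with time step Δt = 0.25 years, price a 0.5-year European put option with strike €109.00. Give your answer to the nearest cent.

€5.23

CRR parameters: u = e^(σ√Δt) = e^(0.45·√0.25) = 1.2523, d = 1/u = 0.7985
Per-period rate: rΔt = 0.06·0.25 = 0.015, so R = e^0.015 = 1.0151
Risk-neutral probability p = (e^0.015 − 0.7985)/(1.2523 − 0.7985) = 0.2166/0.4538 = 0.4773
Terminal stock prices: S_uu = 219.6, S_ud = 140, S_dd = 89.27
Terminal payoffs (K − S): max(-110.6, 0) = 0, max(-31, 0) = 0, max(19.73, 0) = 19.73
Node u (S = 175.3): V_u = e^(−0.015)·[0.4773·0.0000 + 0.5227·0.0000] = 0.0000
Node d (S = 111.8): V_d = e^(−0.015)·[0.4773·0.0000 + 0.5227·19.7321] = 10.1606
Node 0 (S = 140): V_0 = e^(−0.015)·[0.4773·0.0000 + 0.5227·10.1606] = 5.2320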